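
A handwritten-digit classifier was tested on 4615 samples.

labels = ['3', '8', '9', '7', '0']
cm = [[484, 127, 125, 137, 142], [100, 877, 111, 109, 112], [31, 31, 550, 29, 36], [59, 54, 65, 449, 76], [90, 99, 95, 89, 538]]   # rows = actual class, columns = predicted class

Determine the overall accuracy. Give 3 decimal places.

0.628

Accuracy = trace / total = (484+877+550+449+538=2898) / 4615 = 2898/4615 = 0.628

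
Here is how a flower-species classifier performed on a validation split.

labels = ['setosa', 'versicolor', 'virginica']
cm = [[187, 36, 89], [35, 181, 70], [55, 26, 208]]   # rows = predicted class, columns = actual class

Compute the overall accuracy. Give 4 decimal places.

0.6494

Accuracy = trace / total = (187+181+208=576) / 887 = 576/887 = 0.6494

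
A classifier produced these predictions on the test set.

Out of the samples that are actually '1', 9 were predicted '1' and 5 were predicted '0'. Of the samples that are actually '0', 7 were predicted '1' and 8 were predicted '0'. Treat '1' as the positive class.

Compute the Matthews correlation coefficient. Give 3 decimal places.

0.177

MCC = (TP·TN − FP·FN) / √((TP+FP)(TP+FN)(TN+FP)(TN+FN))
Numerator = 9·8 − 7·5 = 37
Denominator = √(16·14·15·13) = √43680 = 208.9976
MCC = 37 / 208.9976 = 0.177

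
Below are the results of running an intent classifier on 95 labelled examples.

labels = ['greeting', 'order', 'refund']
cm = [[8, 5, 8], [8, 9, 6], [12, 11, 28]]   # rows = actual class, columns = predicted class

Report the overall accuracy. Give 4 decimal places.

Accuracy = trace / total = (8+9+28=45) / 95 = 45/95 = 0.4737

0.4737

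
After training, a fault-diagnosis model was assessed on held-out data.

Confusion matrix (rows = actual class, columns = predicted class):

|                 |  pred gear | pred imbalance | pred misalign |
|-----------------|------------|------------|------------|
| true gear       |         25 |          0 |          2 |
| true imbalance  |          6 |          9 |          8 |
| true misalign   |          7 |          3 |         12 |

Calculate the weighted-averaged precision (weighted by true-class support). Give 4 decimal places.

Per-class precision (TP/(TP+FP)):
  gear: TP=25, FP=6+7=13 → 25/38 = 0.65789
  imbalance: TP=9, FP=0+3=3 → 9/12 = 0.75000
  misalign: TP=12, FP=2+8=10 → 12/22 = 0.54545
Weighted-precision = Σ (supportᵢ/N)·precisionᵢ with N=72: (27/72)·0.65789 + (23/72)·0.75000 + (22/72)·0.54545 = 0.6530

0.6530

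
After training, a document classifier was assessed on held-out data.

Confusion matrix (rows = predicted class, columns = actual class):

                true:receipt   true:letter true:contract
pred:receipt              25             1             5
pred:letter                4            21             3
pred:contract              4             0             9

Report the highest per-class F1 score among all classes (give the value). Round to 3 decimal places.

Per-class F1 score (2·TP/(2·TP+FP+FN)):
  receipt: TP=25, FP=1+5=6, FN=4+4=8 → 50/64 = 0.7813
  letter: TP=21, FP=4+3=7, FN=1+0=1 → 42/50 = 0.8400
  contract: TP=9, FP=4+0=4, FN=5+3=8 → 18/30 = 0.6000
Highest is class 'letter' with F1 score = 0.840.

0.840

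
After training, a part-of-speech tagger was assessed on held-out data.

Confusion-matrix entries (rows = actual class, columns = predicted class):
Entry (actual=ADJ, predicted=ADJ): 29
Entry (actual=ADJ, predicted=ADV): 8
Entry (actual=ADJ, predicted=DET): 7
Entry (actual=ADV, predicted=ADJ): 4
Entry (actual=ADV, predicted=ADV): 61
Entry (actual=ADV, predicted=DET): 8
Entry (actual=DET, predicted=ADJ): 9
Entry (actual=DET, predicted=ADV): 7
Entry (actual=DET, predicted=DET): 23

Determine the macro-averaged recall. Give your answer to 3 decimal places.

Per-class recall (TP/(TP+FN)):
  ADJ: TP=29, FN=8+7=15 → 29/44 = 0.6591
  ADV: TP=61, FN=4+8=12 → 61/73 = 0.8356
  DET: TP=23, FN=9+7=16 → 23/39 = 0.5897
Macro-recall = mean = (0.6591 + 0.8356 + 0.5897) / 3 = 0.695

0.695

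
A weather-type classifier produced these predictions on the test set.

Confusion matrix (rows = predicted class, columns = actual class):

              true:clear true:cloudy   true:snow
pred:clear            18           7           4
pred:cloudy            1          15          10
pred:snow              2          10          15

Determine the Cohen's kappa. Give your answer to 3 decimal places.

0.380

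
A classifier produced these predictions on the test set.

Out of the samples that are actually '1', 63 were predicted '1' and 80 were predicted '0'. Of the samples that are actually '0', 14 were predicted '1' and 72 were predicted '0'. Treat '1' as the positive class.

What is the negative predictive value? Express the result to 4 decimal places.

0.4737

NPV = TN/(TN+FN) = 72/(72+80) = 0.4737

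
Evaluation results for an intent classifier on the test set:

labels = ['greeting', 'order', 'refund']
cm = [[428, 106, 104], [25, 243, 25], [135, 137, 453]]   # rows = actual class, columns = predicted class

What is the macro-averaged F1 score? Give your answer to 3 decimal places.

Per-class F1 score (2·TP/(2·TP+FP+FN)):
  greeting: TP=428, FP=25+135=160, FN=106+104=210 → 856/1226 = 0.6982
  order: TP=243, FP=106+137=243, FN=25+25=50 → 486/779 = 0.6239
  refund: TP=453, FP=104+25=129, FN=135+137=272 → 906/1307 = 0.6932
Macro-F1 score = mean = (0.6982 + 0.6239 + 0.6932) / 3 = 0.672

0.672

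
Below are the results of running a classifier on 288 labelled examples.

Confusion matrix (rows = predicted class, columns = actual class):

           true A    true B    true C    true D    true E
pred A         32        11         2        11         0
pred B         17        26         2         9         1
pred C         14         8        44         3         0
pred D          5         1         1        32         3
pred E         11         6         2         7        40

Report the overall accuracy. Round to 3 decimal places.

0.604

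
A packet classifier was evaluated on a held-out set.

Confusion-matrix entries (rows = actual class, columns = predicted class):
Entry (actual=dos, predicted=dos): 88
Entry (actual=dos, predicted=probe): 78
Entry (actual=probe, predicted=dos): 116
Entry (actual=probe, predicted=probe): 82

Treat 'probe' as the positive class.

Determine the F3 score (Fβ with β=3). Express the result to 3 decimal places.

0.422

Fβ = (1+β²)·TP / ((1+β²)·TP + β²·FN + FP), with β²=9
= 10·82 / (10·82 + 9·116 + 78) = 0.422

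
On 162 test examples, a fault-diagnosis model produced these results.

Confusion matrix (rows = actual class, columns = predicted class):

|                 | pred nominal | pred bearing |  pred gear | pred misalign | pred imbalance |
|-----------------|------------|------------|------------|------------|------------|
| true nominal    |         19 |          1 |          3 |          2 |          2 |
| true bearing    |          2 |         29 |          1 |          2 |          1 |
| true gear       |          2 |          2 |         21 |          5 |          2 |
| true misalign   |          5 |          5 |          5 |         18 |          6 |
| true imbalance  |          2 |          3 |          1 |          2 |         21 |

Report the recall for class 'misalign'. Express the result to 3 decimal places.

Treat 'misalign' as positive and all other classes as negative.
recall = TP/(TP+FN).
misalign: TP=18, FN=5+5+5+6=21 → 18/39 = 0.4615

0.462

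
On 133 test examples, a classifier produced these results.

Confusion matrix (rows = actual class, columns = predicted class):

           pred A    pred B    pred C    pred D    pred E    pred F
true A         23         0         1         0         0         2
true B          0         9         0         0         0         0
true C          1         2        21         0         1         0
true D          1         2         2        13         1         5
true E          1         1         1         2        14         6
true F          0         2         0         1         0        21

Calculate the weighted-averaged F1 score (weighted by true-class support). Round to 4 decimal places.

Per-class F1 score (2·TP/(2·TP+FP+FN)):
  A: TP=23, FP=0+1+1+1+0=3, FN=0+1+0+0+2=3 → 46/52 = 0.88462
  B: TP=9, FP=0+2+2+1+2=7, FN=0+0+0+0+0=0 → 18/25 = 0.72000
  C: TP=21, FP=1+0+2+1+0=4, FN=1+2+0+1+0=4 → 42/50 = 0.84000
  D: TP=13, FP=0+0+0+2+1=3, FN=1+2+2+1+5=11 → 26/40 = 0.65000
  E: TP=14, FP=0+0+1+1+0=2, FN=1+1+1+2+6=11 → 28/41 = 0.68293
  F: TP=21, FP=2+0+0+5+6=13, FN=0+2+0+1+0=3 → 42/58 = 0.72414
Weighted-F1 score = Σ (supportᵢ/N)·F1 scoreᵢ with N=133: (26/133)·0.88462 + (9/133)·0.72000 + (25/133)·0.84000 + (24/133)·0.65000 + (25/133)·0.68293 + (24/133)·0.72414 = 0.7559

0.7559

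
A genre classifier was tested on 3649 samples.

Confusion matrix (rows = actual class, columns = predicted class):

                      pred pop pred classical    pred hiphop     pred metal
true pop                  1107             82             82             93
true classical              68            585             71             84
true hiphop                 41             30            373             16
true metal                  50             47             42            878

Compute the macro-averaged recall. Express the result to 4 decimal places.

Per-class recall (TP/(TP+FN)):
  pop: TP=1107, FN=82+82+93=257 → 1107/1364 = 0.81158
  classical: TP=585, FN=68+71+84=223 → 585/808 = 0.72401
  hiphop: TP=373, FN=41+30+16=87 → 373/460 = 0.81087
  metal: TP=878, FN=50+47+42=139 → 878/1017 = 0.86332
Macro-recall = mean = (0.81158 + 0.72401 + 0.81087 + 0.86332) / 4 = 0.8024

0.8024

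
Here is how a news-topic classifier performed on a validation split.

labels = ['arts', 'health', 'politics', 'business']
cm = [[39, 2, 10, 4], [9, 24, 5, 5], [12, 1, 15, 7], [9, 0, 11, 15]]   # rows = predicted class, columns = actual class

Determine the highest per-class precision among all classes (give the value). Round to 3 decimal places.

0.709

Per-class precision (TP/(TP+FP)):
  arts: TP=39, FP=2+10+4=16 → 39/55 = 0.7091
  health: TP=24, FP=9+5+5=19 → 24/43 = 0.5581
  politics: TP=15, FP=12+1+7=20 → 15/35 = 0.4286
  business: TP=15, FP=9+0+11=20 → 15/35 = 0.4286
Highest is class 'arts' with precision = 0.709.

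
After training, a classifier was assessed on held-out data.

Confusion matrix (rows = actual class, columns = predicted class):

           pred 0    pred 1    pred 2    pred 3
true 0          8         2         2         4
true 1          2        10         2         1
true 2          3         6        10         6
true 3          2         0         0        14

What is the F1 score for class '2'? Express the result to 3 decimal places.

0.513

Take TP from the diagonal, FP from the rest of the '2' prediction marginal, FN from the rest of the '2' actual marginal.
F1 score = 2·TP/(2·TP+FP+FN).
2: TP=10, FP=2+2+0=4, FN=3+6+6=15 → 20/39 = 0.5128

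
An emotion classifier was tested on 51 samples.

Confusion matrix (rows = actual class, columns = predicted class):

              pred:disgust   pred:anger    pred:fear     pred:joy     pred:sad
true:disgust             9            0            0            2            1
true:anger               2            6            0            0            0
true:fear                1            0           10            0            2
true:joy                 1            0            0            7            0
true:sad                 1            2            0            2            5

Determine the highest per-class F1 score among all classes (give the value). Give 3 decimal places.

Per-class F1 score (2·TP/(2·TP+FP+FN)):
  disgust: TP=9, FP=2+1+1+1=5, FN=0+0+2+1=3 → 18/26 = 0.6923
  anger: TP=6, FP=0+0+0+2=2, FN=2+0+0+0=2 → 12/16 = 0.7500
  fear: TP=10, FP=0+0+0+0=0, FN=1+0+0+2=3 → 20/23 = 0.8696
  joy: TP=7, FP=2+0+0+2=4, FN=1+0+0+0=1 → 14/19 = 0.7368
  sad: TP=5, FP=1+0+2+0=3, FN=1+2+0+2=5 → 10/18 = 0.5556
Highest is class 'fear' with F1 score = 0.870.

0.870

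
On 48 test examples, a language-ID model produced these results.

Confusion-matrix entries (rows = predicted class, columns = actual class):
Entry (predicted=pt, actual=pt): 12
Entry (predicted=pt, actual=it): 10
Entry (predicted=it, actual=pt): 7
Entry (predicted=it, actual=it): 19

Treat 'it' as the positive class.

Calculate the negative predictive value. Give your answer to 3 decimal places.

0.545

NPV = TN/(TN+FN) = 12/(12+10) = 0.545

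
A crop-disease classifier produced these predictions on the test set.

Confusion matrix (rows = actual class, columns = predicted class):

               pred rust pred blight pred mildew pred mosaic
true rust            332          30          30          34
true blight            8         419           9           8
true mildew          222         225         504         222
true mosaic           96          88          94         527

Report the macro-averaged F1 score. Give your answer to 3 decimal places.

0.631

Per-class F1 score (2·TP/(2·TP+FP+FN)):
  rust: TP=332, FP=8+222+96=326, FN=30+30+34=94 → 664/1084 = 0.6125
  blight: TP=419, FP=30+225+88=343, FN=8+9+8=25 → 838/1206 = 0.6949
  mildew: TP=504, FP=30+9+94=133, FN=222+225+222=669 → 1008/1810 = 0.5569
  mosaic: TP=527, FP=34+8+222=264, FN=96+88+94=278 → 1054/1596 = 0.6604
Macro-F1 score = mean = (0.6125 + 0.6949 + 0.5569 + 0.6604) / 4 = 0.631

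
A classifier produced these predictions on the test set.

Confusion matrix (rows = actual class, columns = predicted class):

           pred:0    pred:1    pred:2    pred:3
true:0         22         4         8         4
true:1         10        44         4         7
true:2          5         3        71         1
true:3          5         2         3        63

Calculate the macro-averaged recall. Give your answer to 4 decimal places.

0.7516

Per-class recall (TP/(TP+FN)):
  0: TP=22, FN=4+8+4=16 → 22/38 = 0.57895
  1: TP=44, FN=10+4+7=21 → 44/65 = 0.67692
  2: TP=71, FN=5+3+1=9 → 71/80 = 0.88750
  3: TP=63, FN=5+2+3=10 → 63/73 = 0.86301
Macro-recall = mean = (0.57895 + 0.67692 + 0.88750 + 0.86301) / 4 = 0.7516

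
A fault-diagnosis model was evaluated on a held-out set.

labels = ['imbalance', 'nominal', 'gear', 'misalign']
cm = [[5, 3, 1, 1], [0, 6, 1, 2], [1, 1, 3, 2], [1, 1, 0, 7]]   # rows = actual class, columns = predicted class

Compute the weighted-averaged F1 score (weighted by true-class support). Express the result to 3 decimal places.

0.594

Per-class F1 score (2·TP/(2·TP+FP+FN)):
  imbalance: TP=5, FP=0+1+1=2, FN=3+1+1=5 → 10/17 = 0.5882
  nominal: TP=6, FP=3+1+1=5, FN=0+1+2=3 → 12/20 = 0.6000
  gear: TP=3, FP=1+1+0=2, FN=1+1+2=4 → 6/12 = 0.5000
  misalign: TP=7, FP=1+2+2=5, FN=1+1+0=2 → 14/21 = 0.6667
Weighted-F1 score = Σ (supportᵢ/N)·F1 scoreᵢ with N=35: (10/35)·0.5882 + (9/35)·0.6000 + (7/35)·0.5000 + (9/35)·0.6667 = 0.594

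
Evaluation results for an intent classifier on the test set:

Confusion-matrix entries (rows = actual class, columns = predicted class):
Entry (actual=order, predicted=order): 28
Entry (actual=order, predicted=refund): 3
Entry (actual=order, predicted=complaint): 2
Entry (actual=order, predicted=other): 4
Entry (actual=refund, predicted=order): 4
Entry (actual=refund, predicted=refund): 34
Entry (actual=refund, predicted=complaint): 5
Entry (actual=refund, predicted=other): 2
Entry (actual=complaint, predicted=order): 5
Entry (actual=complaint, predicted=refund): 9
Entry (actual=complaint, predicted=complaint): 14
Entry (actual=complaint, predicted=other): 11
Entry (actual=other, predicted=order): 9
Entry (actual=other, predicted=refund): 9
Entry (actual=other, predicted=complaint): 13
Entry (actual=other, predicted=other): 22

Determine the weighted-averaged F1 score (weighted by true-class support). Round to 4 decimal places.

Per-class F1 score (2·TP/(2·TP+FP+FN)):
  order: TP=28, FP=4+5+9=18, FN=3+2+4=9 → 56/83 = 0.67470
  refund: TP=34, FP=3+9+9=21, FN=4+5+2=11 → 68/100 = 0.68000
  complaint: TP=14, FP=2+5+13=20, FN=5+9+11=25 → 28/73 = 0.38356
  other: TP=22, FP=4+2+11=17, FN=9+9+13=31 → 44/92 = 0.47826
Weighted-F1 score = Σ (supportᵢ/N)·F1 scoreᵢ with N=174: (37/174)·0.67470 + (45/174)·0.68000 + (39/174)·0.38356 + (53/174)·0.47826 = 0.5510

0.5510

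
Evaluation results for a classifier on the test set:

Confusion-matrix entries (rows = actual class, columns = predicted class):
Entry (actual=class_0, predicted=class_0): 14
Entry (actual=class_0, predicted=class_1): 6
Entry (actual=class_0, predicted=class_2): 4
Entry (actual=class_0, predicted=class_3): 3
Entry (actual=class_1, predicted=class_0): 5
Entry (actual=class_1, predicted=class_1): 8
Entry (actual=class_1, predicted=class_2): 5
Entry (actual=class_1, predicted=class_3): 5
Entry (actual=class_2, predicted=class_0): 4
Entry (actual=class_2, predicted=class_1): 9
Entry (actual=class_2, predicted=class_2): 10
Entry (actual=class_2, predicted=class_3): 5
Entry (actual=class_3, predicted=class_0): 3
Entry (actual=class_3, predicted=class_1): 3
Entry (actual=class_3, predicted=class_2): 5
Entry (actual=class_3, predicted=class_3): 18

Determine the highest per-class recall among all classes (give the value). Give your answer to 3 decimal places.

Per-class recall (TP/(TP+FN)):
  class_0: TP=14, FN=6+4+3=13 → 14/27 = 0.5185
  class_1: TP=8, FN=5+5+5=15 → 8/23 = 0.3478
  class_2: TP=10, FN=4+9+5=18 → 10/28 = 0.3571
  class_3: TP=18, FN=3+3+5=11 → 18/29 = 0.6207
Highest is class 'class_3' with recall = 0.621.

0.621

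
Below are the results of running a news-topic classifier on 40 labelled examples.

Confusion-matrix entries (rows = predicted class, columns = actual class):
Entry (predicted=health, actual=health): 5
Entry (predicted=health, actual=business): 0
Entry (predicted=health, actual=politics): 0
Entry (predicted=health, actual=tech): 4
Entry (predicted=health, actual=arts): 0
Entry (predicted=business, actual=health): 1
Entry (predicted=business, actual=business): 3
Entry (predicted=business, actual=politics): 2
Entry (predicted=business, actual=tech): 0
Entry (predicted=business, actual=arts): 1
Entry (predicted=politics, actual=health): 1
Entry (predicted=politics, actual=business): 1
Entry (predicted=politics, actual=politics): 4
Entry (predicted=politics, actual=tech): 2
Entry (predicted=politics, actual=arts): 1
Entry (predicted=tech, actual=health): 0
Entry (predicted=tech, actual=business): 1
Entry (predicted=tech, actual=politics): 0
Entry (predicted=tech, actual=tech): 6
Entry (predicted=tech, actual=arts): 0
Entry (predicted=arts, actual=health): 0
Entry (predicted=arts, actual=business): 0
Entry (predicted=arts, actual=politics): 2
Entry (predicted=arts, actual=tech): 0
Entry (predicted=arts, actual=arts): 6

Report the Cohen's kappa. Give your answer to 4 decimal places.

0.5008

Observed agreement pₒ = trace/N = 24/40 = 0.60000
Expected agreement pₑ = Σ (rowᵢ·colᵢ)/N² = (7·9 + 5·7 + 8·9 + 12·7 + 8·8)/40² = 0.19875
κ = (pₒ − pₑ)/(1 − pₑ) = (0.60000 − 0.19875)/(1 − 0.19875) = 0.5008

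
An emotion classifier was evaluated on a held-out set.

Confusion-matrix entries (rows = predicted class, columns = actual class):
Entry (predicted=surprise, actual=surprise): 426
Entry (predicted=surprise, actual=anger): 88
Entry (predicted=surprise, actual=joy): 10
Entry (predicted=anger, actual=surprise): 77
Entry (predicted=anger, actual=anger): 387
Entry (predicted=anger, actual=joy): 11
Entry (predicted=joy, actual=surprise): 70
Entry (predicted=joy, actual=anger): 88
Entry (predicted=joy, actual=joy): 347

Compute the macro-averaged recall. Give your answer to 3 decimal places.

Per-class recall (TP/(TP+FN)):
  surprise: TP=426, FN=77+70=147 → 426/573 = 0.7435
  anger: TP=387, FN=88+88=176 → 387/563 = 0.6874
  joy: TP=347, FN=10+11=21 → 347/368 = 0.9429
Macro-recall = mean = (0.7435 + 0.6874 + 0.9429) / 3 = 0.791

0.791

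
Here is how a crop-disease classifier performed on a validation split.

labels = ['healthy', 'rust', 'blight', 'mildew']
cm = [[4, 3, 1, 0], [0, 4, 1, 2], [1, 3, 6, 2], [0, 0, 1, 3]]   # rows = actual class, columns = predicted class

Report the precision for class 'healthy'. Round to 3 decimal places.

precision = TP/(TP+FP).
healthy: TP=4, FP=0+1+0=1 → 4/5 = 0.8000

0.800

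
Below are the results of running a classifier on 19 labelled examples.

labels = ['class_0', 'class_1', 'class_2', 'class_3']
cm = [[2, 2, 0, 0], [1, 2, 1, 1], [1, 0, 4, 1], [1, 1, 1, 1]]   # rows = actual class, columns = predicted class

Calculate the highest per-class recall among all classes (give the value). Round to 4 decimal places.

Per-class recall (TP/(TP+FN)):
  class_0: TP=2, FN=2+0+0=2 → 2/4 = 0.50000
  class_1: TP=2, FN=1+1+1=3 → 2/5 = 0.40000
  class_2: TP=4, FN=1+0+1=2 → 4/6 = 0.66667
  class_3: TP=1, FN=1+1+1=3 → 1/4 = 0.25000
Highest is class 'class_2' with recall = 0.6667.

0.6667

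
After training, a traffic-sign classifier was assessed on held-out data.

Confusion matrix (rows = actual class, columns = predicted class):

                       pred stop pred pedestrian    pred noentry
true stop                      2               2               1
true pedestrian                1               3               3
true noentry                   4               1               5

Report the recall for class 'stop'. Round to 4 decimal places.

0.4000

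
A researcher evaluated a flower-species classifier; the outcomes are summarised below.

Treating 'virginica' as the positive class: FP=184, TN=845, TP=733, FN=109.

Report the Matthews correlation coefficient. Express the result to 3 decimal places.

MCC = (TP·TN − FP·FN) / √((TP+FP)(TP+FN)(TN+FP)(TN+FN))
Numerator = 733·845 − 184·109 = 599329
Denominator = √(917·842·1029·954) = √757958061924 = 870607.8692
MCC = 599329 / 870607.8692 = 0.688

0.688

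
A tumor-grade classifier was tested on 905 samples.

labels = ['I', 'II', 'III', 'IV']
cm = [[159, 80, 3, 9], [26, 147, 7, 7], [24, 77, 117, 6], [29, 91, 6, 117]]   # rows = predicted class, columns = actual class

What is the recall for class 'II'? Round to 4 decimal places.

Treat 'II' as positive and all other classes as negative.
recall = TP/(TP+FN).
II: TP=147, FN=80+77+91=248 → 147/395 = 0.37215

0.3722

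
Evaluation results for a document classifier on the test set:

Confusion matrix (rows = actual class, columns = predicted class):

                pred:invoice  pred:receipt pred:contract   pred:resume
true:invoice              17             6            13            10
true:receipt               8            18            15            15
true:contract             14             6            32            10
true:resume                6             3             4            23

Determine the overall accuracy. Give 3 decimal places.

0.450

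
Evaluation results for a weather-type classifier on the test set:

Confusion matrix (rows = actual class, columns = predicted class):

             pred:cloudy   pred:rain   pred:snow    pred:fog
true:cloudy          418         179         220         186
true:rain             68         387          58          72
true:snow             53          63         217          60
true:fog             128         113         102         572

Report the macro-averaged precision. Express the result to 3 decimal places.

0.539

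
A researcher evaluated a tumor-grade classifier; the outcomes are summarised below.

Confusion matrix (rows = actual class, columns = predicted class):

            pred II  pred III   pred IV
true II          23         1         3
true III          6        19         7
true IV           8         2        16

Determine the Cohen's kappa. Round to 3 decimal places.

0.526

Observed agreement pₒ = trace/N = 58/85 = 0.6824
Expected agreement pₑ = Σ (rowᵢ·colᵢ)/N² = (27·37 + 32·22 + 26·26)/85² = 0.3293
κ = (pₒ − pₑ)/(1 − pₑ) = (0.6824 − 0.3293)/(1 − 0.3293) = 0.526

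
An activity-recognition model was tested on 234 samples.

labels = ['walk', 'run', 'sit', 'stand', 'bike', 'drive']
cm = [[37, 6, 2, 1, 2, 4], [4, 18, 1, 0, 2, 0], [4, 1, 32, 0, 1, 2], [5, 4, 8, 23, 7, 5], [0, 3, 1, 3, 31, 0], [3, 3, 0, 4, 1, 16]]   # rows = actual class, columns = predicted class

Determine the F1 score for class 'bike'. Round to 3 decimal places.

Take TP from the diagonal, FP from the rest of the 'bike' prediction marginal, FN from the rest of the 'bike' actual marginal.
F1 score = 2·TP/(2·TP+FP+FN).
bike: TP=31, FP=2+2+1+7+1=13, FN=0+3+1+3+0=7 → 62/82 = 0.7561

0.756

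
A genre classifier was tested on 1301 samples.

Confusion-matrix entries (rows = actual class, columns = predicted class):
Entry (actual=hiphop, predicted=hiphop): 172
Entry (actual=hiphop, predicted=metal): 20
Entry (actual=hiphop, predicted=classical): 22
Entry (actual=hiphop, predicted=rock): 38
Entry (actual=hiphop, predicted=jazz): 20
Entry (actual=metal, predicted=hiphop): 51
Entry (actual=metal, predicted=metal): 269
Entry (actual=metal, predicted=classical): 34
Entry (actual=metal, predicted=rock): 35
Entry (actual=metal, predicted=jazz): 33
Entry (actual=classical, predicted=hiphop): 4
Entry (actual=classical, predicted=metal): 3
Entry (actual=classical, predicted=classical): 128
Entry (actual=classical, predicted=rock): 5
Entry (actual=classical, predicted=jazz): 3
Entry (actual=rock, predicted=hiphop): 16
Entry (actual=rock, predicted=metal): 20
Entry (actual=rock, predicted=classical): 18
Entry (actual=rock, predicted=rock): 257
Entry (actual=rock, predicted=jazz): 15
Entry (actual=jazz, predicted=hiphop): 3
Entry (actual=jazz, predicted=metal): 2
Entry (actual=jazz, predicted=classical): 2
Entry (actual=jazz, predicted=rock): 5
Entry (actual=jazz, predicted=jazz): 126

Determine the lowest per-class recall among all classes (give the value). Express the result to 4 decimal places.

Per-class recall (TP/(TP+FN)):
  hiphop: TP=172, FN=20+22+38+20=100 → 172/272 = 0.63235
  metal: TP=269, FN=51+34+35+33=153 → 269/422 = 0.63744
  classical: TP=128, FN=4+3+5+3=15 → 128/143 = 0.89510
  rock: TP=257, FN=16+20+18+15=69 → 257/326 = 0.78834
  jazz: TP=126, FN=3+2+2+5=12 → 126/138 = 0.91304
Lowest is class 'hiphop' with recall = 0.6324.

0.6324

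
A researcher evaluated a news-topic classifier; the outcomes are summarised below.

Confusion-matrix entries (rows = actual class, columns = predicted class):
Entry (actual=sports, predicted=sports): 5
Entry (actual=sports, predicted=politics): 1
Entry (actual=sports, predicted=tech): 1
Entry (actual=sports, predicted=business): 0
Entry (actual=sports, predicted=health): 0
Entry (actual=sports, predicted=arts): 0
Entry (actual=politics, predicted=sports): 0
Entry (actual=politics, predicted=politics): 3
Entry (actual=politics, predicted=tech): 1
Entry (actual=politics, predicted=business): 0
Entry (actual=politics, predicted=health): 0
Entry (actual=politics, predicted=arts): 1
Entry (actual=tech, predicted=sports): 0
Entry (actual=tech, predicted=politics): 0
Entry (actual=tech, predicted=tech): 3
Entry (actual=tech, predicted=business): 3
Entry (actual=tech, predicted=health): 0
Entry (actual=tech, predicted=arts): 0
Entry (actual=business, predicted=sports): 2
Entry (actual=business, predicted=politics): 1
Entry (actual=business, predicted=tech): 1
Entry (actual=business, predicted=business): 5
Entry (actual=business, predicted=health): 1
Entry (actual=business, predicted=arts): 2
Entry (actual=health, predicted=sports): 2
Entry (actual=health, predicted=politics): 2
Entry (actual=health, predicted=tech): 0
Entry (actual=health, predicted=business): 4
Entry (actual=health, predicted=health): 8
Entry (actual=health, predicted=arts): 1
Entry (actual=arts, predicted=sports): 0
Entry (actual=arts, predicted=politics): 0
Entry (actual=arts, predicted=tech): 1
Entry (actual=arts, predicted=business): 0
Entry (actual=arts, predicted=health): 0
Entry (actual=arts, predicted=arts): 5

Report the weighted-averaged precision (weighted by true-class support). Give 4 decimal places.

0.6047

Per-class precision (TP/(TP+FP)):
  sports: TP=5, FP=0+0+2+2+0=4 → 5/9 = 0.55556
  politics: TP=3, FP=1+0+1+2+0=4 → 3/7 = 0.42857
  tech: TP=3, FP=1+1+1+0+1=4 → 3/7 = 0.42857
  business: TP=5, FP=0+0+3+4+0=7 → 5/12 = 0.41667
  health: TP=8, FP=0+0+0+1+0=1 → 8/9 = 0.88889
  arts: TP=5, FP=0+1+0+2+1=4 → 5/9 = 0.55556
Weighted-precision = Σ (supportᵢ/N)·precisionᵢ with N=53: (7/53)·0.55556 + (5/53)·0.42857 + (6/53)·0.42857 + (12/53)·0.41667 + (17/53)·0.88889 + (6/53)·0.55556 = 0.6047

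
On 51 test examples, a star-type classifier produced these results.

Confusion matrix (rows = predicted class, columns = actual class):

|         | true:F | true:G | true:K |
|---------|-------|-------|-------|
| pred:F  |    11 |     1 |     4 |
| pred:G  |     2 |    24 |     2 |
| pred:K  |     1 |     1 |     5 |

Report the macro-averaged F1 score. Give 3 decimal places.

0.726

Per-class F1 score (2·TP/(2·TP+FP+FN)):
  F: TP=11, FP=1+4=5, FN=2+1=3 → 22/30 = 0.7333
  G: TP=24, FP=2+2=4, FN=1+1=2 → 48/54 = 0.8889
  K: TP=5, FP=1+1=2, FN=4+2=6 → 10/18 = 0.5556
Macro-F1 score = mean = (0.7333 + 0.8889 + 0.5556) / 3 = 0.726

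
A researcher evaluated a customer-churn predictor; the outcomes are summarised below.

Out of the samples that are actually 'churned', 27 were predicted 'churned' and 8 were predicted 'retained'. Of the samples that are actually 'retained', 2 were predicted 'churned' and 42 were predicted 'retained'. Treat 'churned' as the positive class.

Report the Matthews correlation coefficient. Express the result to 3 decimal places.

MCC = (TP·TN − FP·FN) / √((TP+FP)(TP+FN)(TN+FP)(TN+FN))
Numerator = 27·42 − 2·8 = 1118
Denominator = √(29·35·44·50) = √2233000 = 1494.3226
MCC = 1118 / 1494.3226 = 0.748

0.748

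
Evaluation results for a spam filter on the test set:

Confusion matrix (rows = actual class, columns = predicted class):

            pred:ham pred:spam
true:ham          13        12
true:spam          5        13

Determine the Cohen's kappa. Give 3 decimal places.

0.230

Observed agreement pₒ = trace/N = 26/43 = 0.6047
Expected agreement pₑ = Σ (rowᵢ·colᵢ)/N² = (25·18 + 18·25)/43² = 0.4867
κ = (pₒ − pₑ)/(1 − pₑ) = (0.6047 − 0.4867)/(1 − 0.4867) = 0.230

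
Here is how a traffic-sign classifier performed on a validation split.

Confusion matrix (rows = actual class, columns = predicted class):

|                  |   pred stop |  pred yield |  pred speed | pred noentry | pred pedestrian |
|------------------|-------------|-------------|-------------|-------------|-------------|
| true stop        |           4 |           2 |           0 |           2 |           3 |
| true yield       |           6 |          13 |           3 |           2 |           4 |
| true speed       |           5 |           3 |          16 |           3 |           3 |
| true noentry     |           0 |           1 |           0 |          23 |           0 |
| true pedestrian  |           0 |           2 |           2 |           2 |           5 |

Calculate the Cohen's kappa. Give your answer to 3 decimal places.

Observed agreement pₒ = trace/N = 61/104 = 0.5865
Expected agreement pₑ = Σ (rowᵢ·colᵢ)/N² = (11·15 + 28·21 + 30·21 + 24·32 + 11·15)/104² = 0.2141
κ = (pₒ − pₑ)/(1 − pₑ) = (0.5865 − 0.2141)/(1 − 0.2141) = 0.474

0.474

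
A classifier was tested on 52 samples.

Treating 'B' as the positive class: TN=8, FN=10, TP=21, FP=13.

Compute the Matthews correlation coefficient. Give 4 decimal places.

0.0602

MCC = (TP·TN − FP·FN) / √((TP+FP)(TP+FN)(TN+FP)(TN+FN))
Numerator = 21·8 − 13·10 = 38
Denominator = √(34·31·21·18) = √398412 = 631.1989
MCC = 38 / 631.1989 = 0.0602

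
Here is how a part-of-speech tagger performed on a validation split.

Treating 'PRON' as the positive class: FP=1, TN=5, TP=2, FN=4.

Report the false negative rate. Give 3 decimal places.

FNR = FN/(FN+TP) = 4/(4+2) = 0.667

0.667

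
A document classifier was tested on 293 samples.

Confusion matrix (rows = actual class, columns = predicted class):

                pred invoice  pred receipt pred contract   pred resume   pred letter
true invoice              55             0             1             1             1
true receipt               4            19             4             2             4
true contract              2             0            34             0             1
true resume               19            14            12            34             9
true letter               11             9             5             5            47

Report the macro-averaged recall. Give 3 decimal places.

Per-class recall (TP/(TP+FN)):
  invoice: TP=55, FN=0+1+1+1=3 → 55/58 = 0.9483
  receipt: TP=19, FN=4+4+2+4=14 → 19/33 = 0.5758
  contract: TP=34, FN=2+0+0+1=3 → 34/37 = 0.9189
  resume: TP=34, FN=19+14+12+9=54 → 34/88 = 0.3864
  letter: TP=47, FN=11+9+5+5=30 → 47/77 = 0.6104
Macro-recall = mean = (0.9483 + 0.5758 + 0.9189 + 0.3864 + 0.6104) / 5 = 0.688

0.688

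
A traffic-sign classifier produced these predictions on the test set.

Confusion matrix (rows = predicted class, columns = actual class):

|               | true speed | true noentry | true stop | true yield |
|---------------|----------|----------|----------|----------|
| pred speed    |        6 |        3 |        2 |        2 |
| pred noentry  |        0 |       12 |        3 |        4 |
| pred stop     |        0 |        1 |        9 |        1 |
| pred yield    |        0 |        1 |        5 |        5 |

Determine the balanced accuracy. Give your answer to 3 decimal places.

0.649

Balanced accuracy = mean of per-class recall.
  speed: recall = 6/6 = 1.0000
  noentry: recall = 12/17 = 0.7059
  stop: recall = 9/19 = 0.4737
  yield: recall = 5/12 = 0.4167
Mean = (1.0000 + 0.7059 + 0.4737 + 0.4167) / 4 = 0.649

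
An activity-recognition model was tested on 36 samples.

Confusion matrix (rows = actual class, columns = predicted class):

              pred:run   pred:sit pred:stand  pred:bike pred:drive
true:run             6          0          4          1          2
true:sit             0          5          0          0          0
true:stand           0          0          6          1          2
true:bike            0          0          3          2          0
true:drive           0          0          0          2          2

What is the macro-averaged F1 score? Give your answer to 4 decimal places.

0.5881

Per-class F1 score (2·TP/(2·TP+FP+FN)):
  run: TP=6, FP=0+0+0+0=0, FN=0+4+1+2=7 → 12/19 = 0.63158
  sit: TP=5, FP=0+0+0+0=0, FN=0+0+0+0=0 → 10/10 = 1.00000
  stand: TP=6, FP=4+0+3+0=7, FN=0+0+1+2=3 → 12/22 = 0.54545
  bike: TP=2, FP=1+0+1+2=4, FN=0+0+3+0=3 → 4/11 = 0.36364
  drive: TP=2, FP=2+0+2+0=4, FN=0+0+0+2=2 → 4/10 = 0.40000
Macro-F1 score = mean = (0.63158 + 1.00000 + 0.54545 + 0.36364 + 0.40000) / 5 = 0.5881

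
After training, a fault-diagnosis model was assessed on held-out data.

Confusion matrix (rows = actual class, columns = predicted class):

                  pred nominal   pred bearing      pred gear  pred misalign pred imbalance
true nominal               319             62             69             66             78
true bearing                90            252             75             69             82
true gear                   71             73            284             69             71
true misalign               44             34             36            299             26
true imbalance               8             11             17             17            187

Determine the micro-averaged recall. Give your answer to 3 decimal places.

0.557

Micro-averaging pools counts across classes: ΣTP=1341, ΣFP=1068, ΣFN=1068.
Micro-recall = TP/(TP+FN) on pooled counts = 0.557 (equals overall accuracy in single-label multiclass).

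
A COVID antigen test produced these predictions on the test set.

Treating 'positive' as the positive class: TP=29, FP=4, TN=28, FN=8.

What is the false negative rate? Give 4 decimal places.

0.2162

FNR = FN/(FN+TP) = 8/(8+29) = 0.2162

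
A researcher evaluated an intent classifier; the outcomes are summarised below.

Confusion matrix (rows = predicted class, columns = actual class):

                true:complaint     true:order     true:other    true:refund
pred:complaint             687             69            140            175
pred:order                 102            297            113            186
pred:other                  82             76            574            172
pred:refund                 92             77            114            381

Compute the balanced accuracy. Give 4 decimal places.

Balanced accuracy = mean of per-class recall.
  complaint: recall = 687/963 = 0.71340
  order: recall = 297/519 = 0.57225
  other: recall = 574/941 = 0.60999
  refund: recall = 381/914 = 0.41685
Mean = (0.71340 + 0.57225 + 0.60999 + 0.41685) / 4 = 0.5781

0.5781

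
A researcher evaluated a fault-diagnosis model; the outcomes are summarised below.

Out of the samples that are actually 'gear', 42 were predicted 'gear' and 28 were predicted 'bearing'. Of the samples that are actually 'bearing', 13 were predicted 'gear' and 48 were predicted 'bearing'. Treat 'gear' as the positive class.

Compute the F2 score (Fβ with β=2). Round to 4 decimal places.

Fβ = (1+β²)·TP / ((1+β²)·TP + β²·FN + FP), with β²=4
= 5·42 / (5·42 + 4·28 + 13) = 0.6269

0.6269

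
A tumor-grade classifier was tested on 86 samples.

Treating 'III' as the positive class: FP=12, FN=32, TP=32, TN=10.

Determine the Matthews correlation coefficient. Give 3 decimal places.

-0.040

MCC = (TP·TN − FP·FN) / √((TP+FP)(TP+FN)(TN+FP)(TN+FN))
Numerator = 32·10 − 12·32 = -64
Denominator = √(44·64·22·42) = √2601984 = 1613.0666
MCC = -64 / 1613.0666 = -0.040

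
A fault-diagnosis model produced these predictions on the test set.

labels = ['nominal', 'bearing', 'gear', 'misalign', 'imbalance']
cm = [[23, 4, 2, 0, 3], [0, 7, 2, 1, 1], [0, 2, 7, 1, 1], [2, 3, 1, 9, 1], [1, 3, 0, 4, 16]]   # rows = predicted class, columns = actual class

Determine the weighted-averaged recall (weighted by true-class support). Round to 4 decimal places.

Per-class recall (TP/(TP+FN)):
  nominal: TP=23, FN=0+0+2+1=3 → 23/26 = 0.88462
  bearing: TP=7, FN=4+2+3+3=12 → 7/19 = 0.36842
  gear: TP=7, FN=2+2+1+0=5 → 7/12 = 0.58333
  misalign: TP=9, FN=0+1+1+4=6 → 9/15 = 0.60000
  imbalance: TP=16, FN=3+1+1+1=6 → 16/22 = 0.72727
Weighted-recall = Σ (supportᵢ/N)·recallᵢ with N=94: (26/94)·0.88462 + (19/94)·0.36842 + (12/94)·0.58333 + (15/94)·0.60000 + (22/94)·0.72727 = 0.6596

0.6596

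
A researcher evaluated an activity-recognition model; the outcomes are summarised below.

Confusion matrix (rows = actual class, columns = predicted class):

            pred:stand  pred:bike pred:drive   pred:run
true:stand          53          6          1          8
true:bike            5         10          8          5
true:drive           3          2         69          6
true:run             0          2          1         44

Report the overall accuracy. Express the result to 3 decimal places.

0.789

Accuracy = trace / total = (53+10+69+44=176) / 223 = 176/223 = 0.789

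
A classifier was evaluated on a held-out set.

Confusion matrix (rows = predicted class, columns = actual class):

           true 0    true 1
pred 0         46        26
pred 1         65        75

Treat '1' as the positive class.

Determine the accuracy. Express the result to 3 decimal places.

Accuracy = (TP+TN)/N = (75+46)/212 = 0.571

0.571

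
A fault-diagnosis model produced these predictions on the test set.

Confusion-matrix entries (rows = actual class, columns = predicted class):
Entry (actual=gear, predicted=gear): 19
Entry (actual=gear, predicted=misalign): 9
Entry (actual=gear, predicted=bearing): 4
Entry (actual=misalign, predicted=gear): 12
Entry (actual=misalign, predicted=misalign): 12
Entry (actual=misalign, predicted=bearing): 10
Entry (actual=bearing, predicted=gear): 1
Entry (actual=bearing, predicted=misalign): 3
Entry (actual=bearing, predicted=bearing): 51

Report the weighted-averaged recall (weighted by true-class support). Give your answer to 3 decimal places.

0.678

Per-class recall (TP/(TP+FN)):
  gear: TP=19, FN=9+4=13 → 19/32 = 0.5938
  misalign: TP=12, FN=12+10=22 → 12/34 = 0.3529
  bearing: TP=51, FN=1+3=4 → 51/55 = 0.9273
Weighted-recall = Σ (supportᵢ/N)·recallᵢ with N=121: (32/121)·0.5938 + (34/121)·0.3529 + (55/121)·0.9273 = 0.678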